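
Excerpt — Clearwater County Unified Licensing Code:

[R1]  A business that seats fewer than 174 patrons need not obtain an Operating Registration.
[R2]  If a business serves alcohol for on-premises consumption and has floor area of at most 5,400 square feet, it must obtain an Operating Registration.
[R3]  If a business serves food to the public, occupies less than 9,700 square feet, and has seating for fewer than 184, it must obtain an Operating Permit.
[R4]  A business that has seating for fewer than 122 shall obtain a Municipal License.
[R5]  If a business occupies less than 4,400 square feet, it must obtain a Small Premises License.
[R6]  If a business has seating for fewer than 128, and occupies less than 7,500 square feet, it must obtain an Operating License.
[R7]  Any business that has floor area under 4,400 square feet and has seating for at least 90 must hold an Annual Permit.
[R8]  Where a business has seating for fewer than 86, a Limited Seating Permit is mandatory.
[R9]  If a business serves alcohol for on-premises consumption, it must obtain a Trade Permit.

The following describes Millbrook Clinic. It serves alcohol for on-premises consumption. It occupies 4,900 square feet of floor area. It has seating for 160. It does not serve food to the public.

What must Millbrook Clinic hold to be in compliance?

[R1] seating 160 < 174 → exempt from Operating Registration.
[R2] serves alcohol for on-premises consumption; floor area 4,900 square feet ≤ 5,400 square feet → Operating Registration required.
[R3] does not serve food to the public; floor area 4,900 square feet < 9,700 square feet; seating 160 < 184 → Operating Permit not required.
[R4] seating 160 ≥ 122 → Municipal License not required.
[R5] floor area 4,900 square feet ≥ 4,400 square feet → Small Premises License not required.
[R6] seating 160 ≥ 128; floor area 4,900 square feet < 7,500 square feet → Operating License not required.
[R7] floor area 4,900 square feet ≥ 4,400 square feet; seating 160 ≥ 90 → Annual Permit not required.
[R8] seating 160 ≥ 86 → Limited Seating Permit not required.
[R9] serves alcohol for on-premises consumption → Trade Permit required.

Trade Permit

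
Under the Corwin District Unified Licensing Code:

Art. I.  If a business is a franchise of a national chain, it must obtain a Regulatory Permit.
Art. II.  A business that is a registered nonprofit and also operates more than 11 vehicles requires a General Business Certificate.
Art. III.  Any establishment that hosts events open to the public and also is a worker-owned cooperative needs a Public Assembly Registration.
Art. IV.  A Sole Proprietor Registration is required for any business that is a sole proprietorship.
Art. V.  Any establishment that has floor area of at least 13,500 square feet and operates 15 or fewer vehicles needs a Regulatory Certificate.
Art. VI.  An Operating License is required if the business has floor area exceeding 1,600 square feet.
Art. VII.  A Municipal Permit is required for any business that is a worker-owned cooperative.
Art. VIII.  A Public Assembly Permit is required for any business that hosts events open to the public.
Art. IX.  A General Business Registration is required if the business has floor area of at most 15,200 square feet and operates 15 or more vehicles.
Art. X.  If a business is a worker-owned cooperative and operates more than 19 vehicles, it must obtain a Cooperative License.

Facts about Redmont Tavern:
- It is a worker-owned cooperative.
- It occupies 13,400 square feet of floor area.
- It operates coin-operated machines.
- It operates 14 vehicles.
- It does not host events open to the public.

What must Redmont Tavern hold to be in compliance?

Art. I. is a worker-owned cooperative (not: is a franchise of a national chain) → Regulatory Permit not required.
Art. II. is a worker-owned cooperative (not: is a registered nonprofit); vehicles 14 > 11 → General Business Certificate not required.
Art. III. does not host events open to the public; is a worker-owned cooperative → Public Assembly Registration not required.
Art. IV. is a worker-owned cooperative (not: is a sole proprietorship) → Sole Proprietor Registration not required.
Art. V. floor area 13,400 square feet < 13,500 square feet; vehicles 14 ≤ 15 → Regulatory Certificate not required.
Art. VI. floor area 13,400 square feet > 1,600 square feet → Operating License required.
Art. VII. is a worker-owned cooperative → Municipal Permit required.
Art. VIII. does not host events open to the public → Public Assembly Permit not required.
Art. IX. floor area 13,400 square feet ≤ 15,200 square feet; vehicles 14 < 15 → General Business Registration not required.
Art. X. is a worker-owned cooperative; vehicles 14 ≤ 19 → Cooperative License not required.

Municipal Permit, Operating License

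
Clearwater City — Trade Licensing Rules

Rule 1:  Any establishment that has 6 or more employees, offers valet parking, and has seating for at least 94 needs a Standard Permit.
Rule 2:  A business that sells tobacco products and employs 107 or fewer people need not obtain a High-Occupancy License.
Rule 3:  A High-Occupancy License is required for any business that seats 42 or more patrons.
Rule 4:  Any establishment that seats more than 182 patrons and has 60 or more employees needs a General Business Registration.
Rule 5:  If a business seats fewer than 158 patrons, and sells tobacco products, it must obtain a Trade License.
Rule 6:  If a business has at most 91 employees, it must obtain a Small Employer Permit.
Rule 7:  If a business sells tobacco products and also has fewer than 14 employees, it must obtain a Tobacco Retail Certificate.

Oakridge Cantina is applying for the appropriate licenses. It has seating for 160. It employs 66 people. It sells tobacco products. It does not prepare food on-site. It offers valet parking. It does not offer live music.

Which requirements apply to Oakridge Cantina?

Small Employer Permit, Standard Permit

Rule 1: employees 66 ≥ 6; offers valet parking; seating 160 ≥ 94 → Standard Permit required.
Rule 2: sells tobacco products; employees 66 ≤ 107 → exempt from High-Occupancy License.
Rule 3: seating 160 ≥ 42 → High-Occupancy License required.
Rule 4: seating 160 ≤ 182; employees 66 ≥ 60 → General Business Registration not required.
Rule 5: seating 160 ≥ 158; sells tobacco products → Trade License not required.
Rule 6: employees 66 ≤ 91 → Small Employer Permit required.
Rule 7: sells tobacco products; employees 66 ≥ 14 → Tobacco Retail Certificate not required.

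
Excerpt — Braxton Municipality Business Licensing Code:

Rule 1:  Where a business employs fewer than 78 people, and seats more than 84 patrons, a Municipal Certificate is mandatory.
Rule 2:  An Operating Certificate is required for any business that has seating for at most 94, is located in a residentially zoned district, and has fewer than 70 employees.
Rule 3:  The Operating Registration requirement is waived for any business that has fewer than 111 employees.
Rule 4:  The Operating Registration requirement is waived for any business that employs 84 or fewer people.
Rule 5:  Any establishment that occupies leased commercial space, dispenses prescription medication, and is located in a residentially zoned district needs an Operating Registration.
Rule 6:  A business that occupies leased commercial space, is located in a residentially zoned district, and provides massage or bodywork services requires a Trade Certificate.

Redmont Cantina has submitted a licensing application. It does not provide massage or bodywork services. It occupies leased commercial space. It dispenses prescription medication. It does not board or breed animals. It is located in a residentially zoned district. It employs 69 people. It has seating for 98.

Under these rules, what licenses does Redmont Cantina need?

Rule 1: employees 69 < 78; seating 98 > 84 → Municipal Certificate required.
Rule 2: seating 98 > 94; is located in a residentially zoned district; employees 69 < 70 → Operating Certificate not required.
Rule 3: employees 69 < 111 → exempt from Operating Registration.
Rule 4: employees 69 ≤ 84 → exempt from Operating Registration.
Rule 5: occupies leased commercial space; dispenses prescription medication; is located in a residentially zoned district → Operating Registration required.
Rule 6: occupies leased commercial space; is located in a residentially zoned district; does not provide massage or bodywork services → Trade Certificate not required.

Municipal Certificate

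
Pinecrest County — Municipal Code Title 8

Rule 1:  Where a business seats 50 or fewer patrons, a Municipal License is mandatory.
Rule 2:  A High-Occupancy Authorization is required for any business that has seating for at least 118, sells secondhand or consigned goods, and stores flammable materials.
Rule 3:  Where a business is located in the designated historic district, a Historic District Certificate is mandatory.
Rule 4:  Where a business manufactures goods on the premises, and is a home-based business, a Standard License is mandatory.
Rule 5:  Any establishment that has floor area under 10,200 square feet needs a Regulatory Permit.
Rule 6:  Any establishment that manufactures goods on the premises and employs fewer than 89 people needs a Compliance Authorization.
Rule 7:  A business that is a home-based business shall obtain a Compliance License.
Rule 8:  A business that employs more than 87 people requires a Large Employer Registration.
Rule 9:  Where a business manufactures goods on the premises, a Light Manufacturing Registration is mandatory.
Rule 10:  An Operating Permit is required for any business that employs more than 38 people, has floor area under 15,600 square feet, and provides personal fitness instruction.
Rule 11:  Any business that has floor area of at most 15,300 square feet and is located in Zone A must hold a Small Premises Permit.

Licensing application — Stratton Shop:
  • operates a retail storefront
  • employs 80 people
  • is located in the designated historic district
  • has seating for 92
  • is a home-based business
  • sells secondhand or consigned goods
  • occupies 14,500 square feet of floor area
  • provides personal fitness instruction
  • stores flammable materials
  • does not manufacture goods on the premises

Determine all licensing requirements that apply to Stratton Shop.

Compliance License, Historic District Certificate, Operating Permit

Rule 1: seating 92 > 50 → Municipal License not required.
Rule 2: seating 92 < 118; sells secondhand or consigned goods; stores flammable materials → High-Occupancy Authorization not required.
Rule 3: is located in the designated historic district → Historic District Certificate required.
Rule 4: does not manufacture goods on the premises; is a home-based business → Standard License not required.
Rule 5: floor area 14,500 square feet ≥ 10,200 square feet → Regulatory Permit not required.
Rule 6: does not manufacture goods on the premises; employees 80 < 89 → Compliance Authorization not required.
Rule 7: is a home-based business → Compliance License required.
Rule 8: employees 80 ≤ 87 → Large Employer Registration not required.
Rule 9: does not manufacture goods on the premises → Light Manufacturing Registration not required.
Rule 10: employees 80 > 38; floor area 14,500 square feet < 15,600 square feet; provides personal fitness instruction → Operating Permit required.
Rule 11: floor area 14,500 square feet ≤ 15,300 square feet; is located in the designated historic district (not: is located in Zone A) → Small Premises Permit not required.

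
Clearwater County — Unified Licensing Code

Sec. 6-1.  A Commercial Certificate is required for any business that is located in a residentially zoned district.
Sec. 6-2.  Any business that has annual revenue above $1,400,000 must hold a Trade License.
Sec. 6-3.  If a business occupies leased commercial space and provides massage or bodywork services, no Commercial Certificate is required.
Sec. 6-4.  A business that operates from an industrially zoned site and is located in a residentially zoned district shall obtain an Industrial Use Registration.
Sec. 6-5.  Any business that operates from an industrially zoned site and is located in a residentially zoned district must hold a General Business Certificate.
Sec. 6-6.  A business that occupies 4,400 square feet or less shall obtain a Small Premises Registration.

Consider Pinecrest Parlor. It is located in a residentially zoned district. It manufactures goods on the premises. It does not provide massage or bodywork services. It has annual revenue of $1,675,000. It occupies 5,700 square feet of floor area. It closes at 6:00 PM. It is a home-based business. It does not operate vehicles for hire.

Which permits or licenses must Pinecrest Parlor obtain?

Sec. 6-1. is located in a residentially zoned district → Commercial Certificate required.
Sec. 6-2. revenue $1,675,000 > $1,400,000 → Trade License required.
Sec. 6-3. is a home-based business (not: occupies leased commercial space); does not provide massage or bodywork services → Commercial Certificate exemption does not apply.
Sec. 6-4. is a home-based business (not: operates from an industrially zoned site); is located in a residentially zoned district → Industrial Use Registration not required.
Sec. 6-5. is a home-based business (not: operates from an industrially zoned site); is located in a residentially zoned district → General Business Certificate not required.
Sec. 6-6. floor area 5,700 square feet > 4,400 square feet → Small Premises Registration not required.

Commercial Certificate, Trade License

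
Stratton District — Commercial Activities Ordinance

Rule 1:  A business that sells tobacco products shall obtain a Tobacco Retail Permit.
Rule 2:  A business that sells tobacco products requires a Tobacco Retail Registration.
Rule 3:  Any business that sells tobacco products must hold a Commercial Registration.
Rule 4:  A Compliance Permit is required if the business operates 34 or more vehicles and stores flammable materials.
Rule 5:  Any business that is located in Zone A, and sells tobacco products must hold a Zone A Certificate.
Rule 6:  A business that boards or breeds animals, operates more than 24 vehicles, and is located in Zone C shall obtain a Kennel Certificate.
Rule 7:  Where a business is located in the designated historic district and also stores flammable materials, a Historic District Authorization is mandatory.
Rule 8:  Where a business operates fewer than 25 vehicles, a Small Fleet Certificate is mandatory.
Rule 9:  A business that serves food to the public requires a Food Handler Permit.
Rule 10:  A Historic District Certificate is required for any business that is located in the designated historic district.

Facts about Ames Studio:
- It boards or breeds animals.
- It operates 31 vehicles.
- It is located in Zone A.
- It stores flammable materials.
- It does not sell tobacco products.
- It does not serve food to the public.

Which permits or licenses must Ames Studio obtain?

Rule 1: does not sell tobacco products → Tobacco Retail Permit not required.
Rule 2: does not sell tobacco products → Tobacco Retail Registration not required.
Rule 3: does not sell tobacco products → Commercial Registration not required.
Rule 4: vehicles 31 < 34; stores flammable materials → Compliance Permit not required.
Rule 5: is located in Zone A; does not sell tobacco products → Zone A Certificate not required.
Rule 6: boards or breeds animals; vehicles 31 > 24; is located in Zone A (not: is located in Zone C) → Kennel Certificate not required.
Rule 7: is located in Zone A (not: is located in the designated historic district); stores flammable materials → Historic District Authorization not required.
Rule 8: vehicles 31 ≥ 25 → Small Fleet Certificate not required.
Rule 9: does not serve food to the public → Food Handler Permit not required.
Rule 10: is located in Zone A (not: is located in the designated historic district) → Historic District Certificate not required.

None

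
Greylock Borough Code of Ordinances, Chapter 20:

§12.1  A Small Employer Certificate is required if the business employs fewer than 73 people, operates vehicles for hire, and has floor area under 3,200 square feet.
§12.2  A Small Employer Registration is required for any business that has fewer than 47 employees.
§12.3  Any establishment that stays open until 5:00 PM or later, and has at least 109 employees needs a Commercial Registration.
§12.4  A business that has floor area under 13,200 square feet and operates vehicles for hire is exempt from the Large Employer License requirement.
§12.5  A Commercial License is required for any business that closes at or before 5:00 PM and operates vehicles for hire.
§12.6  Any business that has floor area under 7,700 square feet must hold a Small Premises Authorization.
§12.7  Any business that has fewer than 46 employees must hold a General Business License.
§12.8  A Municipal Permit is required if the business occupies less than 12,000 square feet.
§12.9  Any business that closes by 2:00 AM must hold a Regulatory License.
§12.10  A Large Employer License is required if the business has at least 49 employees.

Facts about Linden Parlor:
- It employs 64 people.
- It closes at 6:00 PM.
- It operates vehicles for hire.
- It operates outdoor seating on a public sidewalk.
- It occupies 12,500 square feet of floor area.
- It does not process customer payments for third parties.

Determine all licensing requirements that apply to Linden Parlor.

§12.1 employees 64 < 73; operates vehicles for hire; floor area 12,500 square feet ≥ 3,200 square feet → Small Employer Certificate not required.
§12.2 employees 64 ≥ 47 → Small Employer Registration not required.
§12.3 closes 6:00 PM, after 5:00 PM; employees 64 < 109 → Commercial Registration not required.
§12.4 floor area 12,500 square feet < 13,200 square feet; operates vehicles for hire → exempt from Large Employer License.
§12.5 closes 6:00 PM, after 5:00 PM; operates vehicles for hire → Commercial License not required.
§12.6 floor area 12,500 square feet ≥ 7,700 square feet → Small Premises Authorization not required.
§12.7 employees 64 ≥ 46 → General Business License not required.
§12.8 floor area 12,500 square feet ≥ 12,000 square feet → Municipal Permit not required.
§12.9 closes 6:00 PM, at/before 2:00 AM → Regulatory License required.
§12.10 employees 64 ≥ 49 → Large Employer License required.

Regulatory License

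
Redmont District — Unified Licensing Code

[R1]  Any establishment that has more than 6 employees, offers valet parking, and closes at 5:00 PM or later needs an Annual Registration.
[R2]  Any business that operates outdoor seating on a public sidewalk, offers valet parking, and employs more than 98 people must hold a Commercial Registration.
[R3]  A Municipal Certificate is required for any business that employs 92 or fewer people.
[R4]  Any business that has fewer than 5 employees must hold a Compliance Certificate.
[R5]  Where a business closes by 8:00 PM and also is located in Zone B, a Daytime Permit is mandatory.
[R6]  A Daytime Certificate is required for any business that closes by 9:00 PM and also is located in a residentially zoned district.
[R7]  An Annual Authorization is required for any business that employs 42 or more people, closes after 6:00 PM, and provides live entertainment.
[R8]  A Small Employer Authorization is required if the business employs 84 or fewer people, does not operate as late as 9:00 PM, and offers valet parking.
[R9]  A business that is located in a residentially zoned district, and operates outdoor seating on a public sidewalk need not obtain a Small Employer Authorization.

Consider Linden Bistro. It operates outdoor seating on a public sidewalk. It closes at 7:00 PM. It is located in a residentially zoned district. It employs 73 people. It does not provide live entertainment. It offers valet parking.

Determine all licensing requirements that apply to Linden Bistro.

[R1] employees 73 > 6; offers valet parking; closes 7:00 PM, after 5:00 PM → Annual Registration required.
[R2] operates outdoor seating on a public sidewalk; offers valet parking; employees 73 ≤ 98 → Commercial Registration not required.
[R3] employees 73 ≤ 92 → Municipal Certificate required.
[R4] employees 73 ≥ 5 → Compliance Certificate not required.
[R5] closes 7:00 PM, at/before 8:00 PM; is located in a residentially zoned district (not: is located in Zone B) → Daytime Permit not required.
[R6] closes 7:00 PM, at/before 9:00 PM; is located in a residentially zoned district → Daytime Certificate required.
[R7] employees 73 ≥ 42; closes 7:00 PM, after 6:00 PM; does not provide live entertainment → Annual Authorization not required.
[R8] employees 73 ≤ 84; closes 7:00 PM, at/before 9:00 PM; offers valet parking → Small Employer Authorization required.
[R9] is located in a residentially zoned district; operates outdoor seating on a public sidewalk → exempt from Small Employer Authorization.

Annual Registration, Daytime Certificate, Municipal Certificate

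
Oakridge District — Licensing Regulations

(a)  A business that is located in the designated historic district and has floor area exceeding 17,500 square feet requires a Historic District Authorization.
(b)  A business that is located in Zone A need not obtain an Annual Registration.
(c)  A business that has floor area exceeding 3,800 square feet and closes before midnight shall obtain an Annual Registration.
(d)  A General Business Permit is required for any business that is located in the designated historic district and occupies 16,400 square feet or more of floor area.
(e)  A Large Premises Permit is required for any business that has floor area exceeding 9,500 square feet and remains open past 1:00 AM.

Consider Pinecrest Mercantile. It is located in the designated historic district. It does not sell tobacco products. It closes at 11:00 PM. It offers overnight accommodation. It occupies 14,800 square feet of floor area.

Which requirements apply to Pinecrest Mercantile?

(a) is located in the designated historic district; floor area 14,800 square feet ≤ 17,500 square feet → Historic District Authorization not required.
(b) is located in the designated historic district (not: is located in Zone A) → Annual Registration exemption does not apply.
(c) floor area 14,800 square feet > 3,800 square feet; closes 11:00 PM, at/before midnight → Annual Registration required.
(d) is located in the designated historic district; floor area 14,800 square feet < 16,400 square feet → General Business Permit not required.
(e) floor area 14,800 square feet > 9,500 square feet; closes 11:00 PM, at/before 1:00 AM → Large Premises Permit not required.

Annual Registration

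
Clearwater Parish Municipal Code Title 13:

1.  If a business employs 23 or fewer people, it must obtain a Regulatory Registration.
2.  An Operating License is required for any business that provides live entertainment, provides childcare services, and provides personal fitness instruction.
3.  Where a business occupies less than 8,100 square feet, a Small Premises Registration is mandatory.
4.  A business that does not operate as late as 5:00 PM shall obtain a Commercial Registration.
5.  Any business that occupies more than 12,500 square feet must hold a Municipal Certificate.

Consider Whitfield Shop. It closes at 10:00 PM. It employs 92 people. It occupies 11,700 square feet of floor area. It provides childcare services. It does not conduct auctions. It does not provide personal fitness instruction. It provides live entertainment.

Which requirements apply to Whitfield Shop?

1. employees 92 > 23 → Regulatory Registration not required.
2. provides live entertainment; provides childcare services; does not provide personal fitness instruction → Operating License not required.
3. floor area 11,700 square feet ≥ 8,100 square feet → Small Premises Registration not required.
4. closes 10:00 PM, after 5:00 PM → Commercial Registration not required.
5. floor area 11,700 square feet ≤ 12,500 square feet → Municipal Certificate not required.

None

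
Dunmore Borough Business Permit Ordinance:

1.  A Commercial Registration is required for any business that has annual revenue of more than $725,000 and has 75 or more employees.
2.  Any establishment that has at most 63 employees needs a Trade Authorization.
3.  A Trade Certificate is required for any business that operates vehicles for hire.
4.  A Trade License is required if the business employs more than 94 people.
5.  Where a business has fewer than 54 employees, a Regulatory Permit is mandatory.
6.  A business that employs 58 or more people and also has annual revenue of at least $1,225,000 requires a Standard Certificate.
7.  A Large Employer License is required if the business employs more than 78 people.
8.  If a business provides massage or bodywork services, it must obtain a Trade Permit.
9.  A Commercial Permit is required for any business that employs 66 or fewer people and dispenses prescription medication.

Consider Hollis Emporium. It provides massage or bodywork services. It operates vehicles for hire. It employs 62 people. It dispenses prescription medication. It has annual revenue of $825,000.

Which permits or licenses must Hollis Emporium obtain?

1. revenue $825,000 > $725,000; employees 62 < 75 → Commercial Registration not required.
2. employees 62 ≤ 63 → Trade Authorization required.
3. operates vehicles for hire → Trade Certificate required.
4. employees 62 ≤ 94 → Trade License not required.
5. employees 62 ≥ 54 → Regulatory Permit not required.
6. employees 62 ≥ 58; revenue $825,000 < $1,225,000 → Standard Certificate not required.
7. employees 62 ≤ 78 → Large Employer License not required.
8. provides massage or bodywork services → Trade Permit required.
9. employees 62 ≤ 66; dispenses prescription medication → Commercial Permit required.

Commercial Permit, Trade Authorization, Trade Certificate, Trade Permit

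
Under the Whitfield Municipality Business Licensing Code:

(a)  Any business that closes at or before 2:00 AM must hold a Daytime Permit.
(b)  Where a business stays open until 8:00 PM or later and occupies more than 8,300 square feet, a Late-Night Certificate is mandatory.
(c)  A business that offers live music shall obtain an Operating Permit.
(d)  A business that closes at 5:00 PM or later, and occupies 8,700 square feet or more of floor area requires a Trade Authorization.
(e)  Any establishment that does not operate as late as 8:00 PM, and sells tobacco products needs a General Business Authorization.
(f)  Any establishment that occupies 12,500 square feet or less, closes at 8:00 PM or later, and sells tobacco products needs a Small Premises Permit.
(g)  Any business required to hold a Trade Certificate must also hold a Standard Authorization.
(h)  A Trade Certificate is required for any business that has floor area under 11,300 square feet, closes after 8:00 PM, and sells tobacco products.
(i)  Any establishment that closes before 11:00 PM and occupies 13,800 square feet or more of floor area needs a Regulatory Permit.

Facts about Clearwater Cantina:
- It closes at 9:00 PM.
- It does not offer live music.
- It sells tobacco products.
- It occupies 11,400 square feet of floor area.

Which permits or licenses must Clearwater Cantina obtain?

(a) closes 9:00 PM, at/before 2:00 AM → Daytime Permit required.
(b) closes 9:00 PM, after 8:00 PM; floor area 11,400 square feet > 8,300 square feet → Late-Night Certificate required.
(c) does not offer live music → Operating Permit not required.
(d) closes 9:00 PM, after 5:00 PM; floor area 11,400 square feet ≥ 8,700 square feet → Trade Authorization required.
(e) closes 9:00 PM, after 8:00 PM; sells tobacco products → General Business Authorization not required.
(f) floor area 11,400 square feet ≤ 12,500 square feet; closes 9:00 PM, after 8:00 PM; sells tobacco products → Small Premises Permit required.
(g) Trade Certificate is not required → no effect.
(h) floor area 11,400 square feet ≥ 11,300 square feet; closes 9:00 PM, after 8:00 PM; sells tobacco products → Trade Certificate not required.
(i) closes 9:00 PM, at/before 11:00 PM; floor area 11,400 square feet < 13,800 square feet → Regulatory Permit not required.

Daytime Permit, Late-Night Certificate, Small Premises Permit, Trade Authorization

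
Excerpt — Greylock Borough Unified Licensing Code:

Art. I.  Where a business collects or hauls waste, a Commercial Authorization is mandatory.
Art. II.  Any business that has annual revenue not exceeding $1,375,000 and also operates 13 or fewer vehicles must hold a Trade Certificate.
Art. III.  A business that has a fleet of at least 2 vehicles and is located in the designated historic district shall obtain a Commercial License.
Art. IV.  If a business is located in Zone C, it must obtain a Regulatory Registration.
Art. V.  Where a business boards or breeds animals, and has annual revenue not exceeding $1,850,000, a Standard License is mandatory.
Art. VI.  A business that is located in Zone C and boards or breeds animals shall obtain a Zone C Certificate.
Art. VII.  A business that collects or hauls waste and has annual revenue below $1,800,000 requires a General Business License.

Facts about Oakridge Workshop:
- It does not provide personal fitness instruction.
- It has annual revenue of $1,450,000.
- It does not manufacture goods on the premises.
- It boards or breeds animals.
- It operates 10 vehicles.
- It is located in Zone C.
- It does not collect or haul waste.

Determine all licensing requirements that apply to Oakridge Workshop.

Regulatory Registration, Standard License, Zone C Certificate

Art. I. does not collect or haul waste → Commercial Authorization not required.
Art. II. revenue $1,450,000 > $1,375,000; vehicles 10 ≤ 13 → Trade Certificate not required.
Art. III. vehicles 10 ≥ 2; is located in Zone C (not: is located in the designated historic district) → Commercial License not required.
Art. IV. is located in Zone C → Regulatory Registration required.
Art. V. boards or breeds animals; revenue $1,450,000 ≤ $1,850,000 → Standard License required.
Art. VI. is located in Zone C; boards or breeds animals → Zone C Certificate required.
Art. VII. does not collect or haul waste; revenue $1,450,000 < $1,800,000 → General Business License not required.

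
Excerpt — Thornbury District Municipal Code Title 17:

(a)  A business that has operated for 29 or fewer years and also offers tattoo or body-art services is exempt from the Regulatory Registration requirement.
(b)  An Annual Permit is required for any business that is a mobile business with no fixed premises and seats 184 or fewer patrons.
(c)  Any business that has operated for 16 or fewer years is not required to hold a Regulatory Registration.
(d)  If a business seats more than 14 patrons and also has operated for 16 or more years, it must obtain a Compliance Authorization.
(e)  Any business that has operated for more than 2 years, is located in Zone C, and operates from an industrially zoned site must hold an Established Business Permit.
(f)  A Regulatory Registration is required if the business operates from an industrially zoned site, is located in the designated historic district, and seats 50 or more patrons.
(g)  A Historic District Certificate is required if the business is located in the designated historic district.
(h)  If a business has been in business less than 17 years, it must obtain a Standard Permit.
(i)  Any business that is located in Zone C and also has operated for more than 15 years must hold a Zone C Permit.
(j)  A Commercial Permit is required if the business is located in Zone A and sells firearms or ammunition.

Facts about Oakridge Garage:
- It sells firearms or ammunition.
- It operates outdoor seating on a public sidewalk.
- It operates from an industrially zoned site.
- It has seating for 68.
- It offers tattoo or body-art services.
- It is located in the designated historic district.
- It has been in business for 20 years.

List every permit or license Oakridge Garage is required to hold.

Compliance Authorization, Historic District Certificate

(a) years in business 20 ≤ 29; offers tattoo or body-art services → exempt from Regulatory Registration.
(b) operates from an industrially zoned site (not: is a mobile business with no fixed premises); seating 68 ≤ 184 → Annual Permit not required.
(c) years in business 20 > 16 → Regulatory Registration exemption does not apply.
(d) seating 68 > 14; years in business 20 ≥ 16 → Compliance Authorization required.
(e) years in business 20 > 2; is located in the designated historic district (not: is located in Zone C); operates from an industrially zoned site → Established Business Permit not required.
(f) operates from an industrially zoned site; is located in the designated historic district; seating 68 ≥ 50 → Regulatory Registration required.
(g) is located in the designated historic district → Historic District Certificate required.
(h) years in business 20 ≥ 17 → Standard Permit not required.
(i) is located in the designated historic district (not: is located in Zone C); years in business 20 > 15 → Zone C Permit not required.
(j) is located in the designated historic district (not: is located in Zone A); sells firearms or ammunition → Commercial Permit not required.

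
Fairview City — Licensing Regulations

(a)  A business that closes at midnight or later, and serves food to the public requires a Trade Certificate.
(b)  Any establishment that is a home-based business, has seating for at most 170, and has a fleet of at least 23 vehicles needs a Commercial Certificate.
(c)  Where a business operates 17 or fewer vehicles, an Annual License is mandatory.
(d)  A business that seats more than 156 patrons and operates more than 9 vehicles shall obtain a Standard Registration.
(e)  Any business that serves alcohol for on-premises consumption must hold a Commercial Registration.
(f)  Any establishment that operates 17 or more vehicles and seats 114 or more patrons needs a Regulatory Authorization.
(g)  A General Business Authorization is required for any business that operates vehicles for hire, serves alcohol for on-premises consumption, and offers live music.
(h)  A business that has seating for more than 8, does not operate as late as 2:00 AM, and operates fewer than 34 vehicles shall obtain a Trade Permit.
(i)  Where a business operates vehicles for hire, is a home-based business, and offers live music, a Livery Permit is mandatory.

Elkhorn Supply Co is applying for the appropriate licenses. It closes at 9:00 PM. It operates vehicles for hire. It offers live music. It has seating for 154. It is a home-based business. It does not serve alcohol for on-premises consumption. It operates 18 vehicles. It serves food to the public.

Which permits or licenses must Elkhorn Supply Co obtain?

Livery Permit, Regulatory Authorization, Trade Permit

(a) closes 9:00 PM, at/before midnight; serves food to the public → Trade Certificate not required.
(b) is a home-based business; seating 154 ≤ 170; vehicles 18 < 23 → Commercial Certificate not required.
(c) vehicles 18 > 17 → Annual License not required.
(d) seating 154 ≤ 156; vehicles 18 > 9 → Standard Registration not required.
(e) does not serve alcohol for on-premises consumption → Commercial Registration not required.
(f) vehicles 18 ≥ 17; seating 154 ≥ 114 → Regulatory Authorization required.
(g) operates vehicles for hire; does not serve alcohol for on-premises consumption; offers live music → General Business Authorization not required.
(h) seating 154 > 8; closes 9:00 PM, at/before 2:00 AM; vehicles 18 < 34 → Trade Permit required.
(i) operates vehicles for hire; is a home-based business; offers live music → Livery Permit required.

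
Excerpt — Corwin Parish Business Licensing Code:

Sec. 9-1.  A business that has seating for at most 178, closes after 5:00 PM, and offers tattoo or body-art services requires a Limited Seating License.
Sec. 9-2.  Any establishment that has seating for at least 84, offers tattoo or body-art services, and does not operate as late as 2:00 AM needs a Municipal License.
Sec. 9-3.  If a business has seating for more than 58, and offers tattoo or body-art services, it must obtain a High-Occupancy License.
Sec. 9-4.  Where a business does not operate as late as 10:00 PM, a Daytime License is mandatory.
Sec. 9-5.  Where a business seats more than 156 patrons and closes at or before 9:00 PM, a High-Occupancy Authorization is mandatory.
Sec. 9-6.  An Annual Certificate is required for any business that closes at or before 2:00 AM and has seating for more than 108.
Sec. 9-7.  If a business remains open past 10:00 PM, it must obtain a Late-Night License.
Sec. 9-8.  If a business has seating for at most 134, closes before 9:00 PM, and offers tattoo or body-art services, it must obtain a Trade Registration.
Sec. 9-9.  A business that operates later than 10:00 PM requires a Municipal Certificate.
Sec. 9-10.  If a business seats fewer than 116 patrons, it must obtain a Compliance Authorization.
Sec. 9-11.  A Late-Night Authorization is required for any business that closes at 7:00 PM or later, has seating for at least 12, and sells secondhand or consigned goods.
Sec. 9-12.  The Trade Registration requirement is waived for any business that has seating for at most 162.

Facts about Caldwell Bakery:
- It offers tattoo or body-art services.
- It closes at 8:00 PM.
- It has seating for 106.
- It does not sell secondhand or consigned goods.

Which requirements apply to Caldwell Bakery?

Sec. 9-1. seating 106 ≤ 178; closes 8:00 PM, after 5:00 PM; offers tattoo or body-art services → Limited Seating License required.
Sec. 9-2. seating 106 ≥ 84; offers tattoo or body-art services; closes 8:00 PM, at/before 2:00 AM → Municipal License required.
Sec. 9-3. seating 106 > 58; offers tattoo or body-art services → High-Occupancy License required.
Sec. 9-4. closes 8:00 PM, at/before 10:00 PM → Daytime License required.
Sec. 9-5. seating 106 ≤ 156; closes 8:00 PM, at/before 9:00 PM → High-Occupancy Authorization not required.
Sec. 9-6. closes 8:00 PM, at/before 2:00 AM; seating 106 ≤ 108 → Annual Certificate not required.
Sec. 9-7. closes 8:00 PM, at/before 10:00 PM → Late-Night License not required.
Sec. 9-8. seating 106 ≤ 134; closes 8:00 PM, at/before 9:00 PM; offers tattoo or body-art services → Trade Registration required.
Sec. 9-9. closes 8:00 PM, at/before 10:00 PM → Municipal Certificate not required.
Sec. 9-10. seating 106 < 116 → Compliance Authorization required.
Sec. 9-11. closes 8:00 PM, after 7:00 PM; seating 106 ≥ 12; does not sell secondhand or consigned goods → Late-Night Authorization not required.
Sec. 9-12. seating 106 ≤ 162 → exempt from Trade Registration.

Compliance Authorization, Daytime License, High-Occupancy License, Limited Seating License, Municipal License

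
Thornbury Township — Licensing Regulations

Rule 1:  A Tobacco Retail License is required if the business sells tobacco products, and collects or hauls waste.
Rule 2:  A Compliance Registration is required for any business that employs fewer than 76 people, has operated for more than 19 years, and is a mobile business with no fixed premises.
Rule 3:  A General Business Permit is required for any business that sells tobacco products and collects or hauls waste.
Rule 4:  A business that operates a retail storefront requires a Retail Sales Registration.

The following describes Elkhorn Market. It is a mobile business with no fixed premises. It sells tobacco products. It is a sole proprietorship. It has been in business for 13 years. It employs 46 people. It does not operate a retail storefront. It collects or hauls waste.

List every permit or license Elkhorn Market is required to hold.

General Business Permit, Tobacco Retail License

Rule 1: sells tobacco products; collects or hauls waste → Tobacco Retail License required.
Rule 2: employees 46 < 76; years in business 13 ≤ 19; is a mobile business with no fixed premises → Compliance Registration not required.
Rule 3: sells tobacco products; collects or hauls waste → General Business Permit required.
Rule 4: does not operate a retail storefront → Retail Sales Registration not required.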